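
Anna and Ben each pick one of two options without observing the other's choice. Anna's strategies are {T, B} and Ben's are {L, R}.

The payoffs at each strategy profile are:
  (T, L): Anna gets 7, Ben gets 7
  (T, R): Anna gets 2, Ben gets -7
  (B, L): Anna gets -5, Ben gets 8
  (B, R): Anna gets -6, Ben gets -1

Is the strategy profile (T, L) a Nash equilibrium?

Yes

At (T, L), Anna earns 7; switching to B would give -5, so Anna has no profitable deviation.
Ben earns 7; switching to R would give -7, so Ben has no profitable deviation.
Neither player can gain by a unilateral deviation, so this profile is a Nash equilibrium.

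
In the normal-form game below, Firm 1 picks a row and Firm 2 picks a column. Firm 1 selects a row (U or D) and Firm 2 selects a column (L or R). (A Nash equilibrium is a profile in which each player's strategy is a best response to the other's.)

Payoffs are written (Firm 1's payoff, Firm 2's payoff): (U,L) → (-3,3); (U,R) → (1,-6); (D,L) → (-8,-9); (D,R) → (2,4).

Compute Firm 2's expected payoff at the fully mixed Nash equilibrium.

-21/11

First find p, the probability Firm 1 plays U, from Firm 2's indifference between L and R: 3p − 9(1−p) = −6p + 4(1−p), giving p = 13/22.
Since Firm 2 is indifferent in equilibrium, Firm 2's expected payoff equals the payoff from either column against (13/22, 9/22). Using L: 3(13/22) − 9(9/22) = -21/11.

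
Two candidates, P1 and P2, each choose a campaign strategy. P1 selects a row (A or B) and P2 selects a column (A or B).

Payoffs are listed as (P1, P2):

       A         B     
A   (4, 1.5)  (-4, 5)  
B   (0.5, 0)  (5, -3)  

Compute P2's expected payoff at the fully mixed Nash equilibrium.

9/13

First find p, the probability P1 plays A, from P2's indifference between A and B: 1.5p = 5p − 3(1−p), giving p = 6/13.
Since P2 is indifferent in equilibrium, P2's expected payoff equals the payoff from either column against (6/13, 7/13). Using A: 1.5(6/13) = 9/13.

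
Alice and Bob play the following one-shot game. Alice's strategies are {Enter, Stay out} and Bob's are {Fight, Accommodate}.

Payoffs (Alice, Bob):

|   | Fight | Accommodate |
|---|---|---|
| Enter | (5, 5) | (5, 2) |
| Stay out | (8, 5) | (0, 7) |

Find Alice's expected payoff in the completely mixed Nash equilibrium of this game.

First find q, the probability Bob plays Fight, from Alice's indifference between Enter and Stay out: 5q + 5(1−q) = 8q, giving q = 5/8.
Since Alice is indifferent in equilibrium, Alice's expected payoff equals the payoff from either row against (5/8, 3/8). Using Enter: 5(5/8) + 5(3/8) = 5.

5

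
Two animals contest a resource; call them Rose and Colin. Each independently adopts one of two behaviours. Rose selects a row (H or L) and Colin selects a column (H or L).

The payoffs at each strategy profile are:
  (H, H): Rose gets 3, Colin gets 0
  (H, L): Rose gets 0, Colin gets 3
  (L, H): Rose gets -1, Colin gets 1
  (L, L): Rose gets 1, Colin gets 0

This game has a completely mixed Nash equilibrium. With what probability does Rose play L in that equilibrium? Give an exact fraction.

Let p be the probability that Rose plays H. In a completely mixed equilibrium, Colin must be indifferent between H and L.
Colin's expected payoff from H is (1−p); from L it is 3p.
Setting these equal: −p + 1 = 3p, so p = 1/4.
Therefore Rose plays L with probability 1 − 1/4 = 3/4.

3/4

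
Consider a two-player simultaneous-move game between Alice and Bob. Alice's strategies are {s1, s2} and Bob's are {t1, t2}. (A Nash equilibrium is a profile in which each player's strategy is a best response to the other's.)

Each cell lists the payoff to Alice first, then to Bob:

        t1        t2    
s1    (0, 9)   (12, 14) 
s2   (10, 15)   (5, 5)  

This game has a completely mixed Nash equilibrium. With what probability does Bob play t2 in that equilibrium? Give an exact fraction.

Let q be the probability that Bob plays t1. In a completely mixed equilibrium, Alice must be indifferent between s1 and s2.
Alice's expected payoff from s1 is 12(1−q); from s2 it is 10q + 5(1−q).
Setting these equal: −12q + 12 = 5q + 5, so q = 7/17.
Therefore Bob plays t2 with probability 1 − 7/17 = 10/17.

10/17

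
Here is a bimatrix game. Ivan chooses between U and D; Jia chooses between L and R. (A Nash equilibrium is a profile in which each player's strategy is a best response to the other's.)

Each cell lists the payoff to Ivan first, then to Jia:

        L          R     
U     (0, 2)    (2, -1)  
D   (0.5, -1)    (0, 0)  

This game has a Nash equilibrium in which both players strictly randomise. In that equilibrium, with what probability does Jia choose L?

Let q be the probability that Jia plays L. In a completely mixed equilibrium, Ivan must be indifferent between U and D.
Ivan's expected payoff from U is 2(1−q); from D it is 0.5q.
Setting these equal: −2q + 2 = 0.5q, so q = 4/5.

4/5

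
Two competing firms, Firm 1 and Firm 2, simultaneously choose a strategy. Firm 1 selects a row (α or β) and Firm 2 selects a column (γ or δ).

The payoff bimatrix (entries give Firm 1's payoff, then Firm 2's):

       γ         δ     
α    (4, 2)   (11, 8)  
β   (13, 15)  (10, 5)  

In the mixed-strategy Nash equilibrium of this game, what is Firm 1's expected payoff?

First find y, the probability Firm 2 plays γ, from Firm 1's indifference between α and β: 4y + 11(1−y) = 13y + 10(1−y), giving y = 1/10.
Since Firm 1 is indifferent in equilibrium, Firm 1's expected payoff equals the payoff from either row against (1/10, 9/10). Using α: 4(1/10) + 11(9/10) = 103/10.

103/10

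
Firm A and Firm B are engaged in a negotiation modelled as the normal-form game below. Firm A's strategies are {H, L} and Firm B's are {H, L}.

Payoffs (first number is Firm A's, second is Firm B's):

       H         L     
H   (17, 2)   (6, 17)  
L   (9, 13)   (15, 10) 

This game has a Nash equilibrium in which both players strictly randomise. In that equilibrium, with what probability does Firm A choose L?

Let r be the probability that Firm A plays H. In a completely mixed equilibrium, Firm B must be indifferent between H and L.
Firm B's expected payoff from H is 2r + 13(1−r); from L it is 17r + 10(1−r).
Setting these equal: −11r + 13 = 7r + 10, so r = 1/6.
Therefore Firm A plays L with probability 1 − 1/6 = 5/6.

5/6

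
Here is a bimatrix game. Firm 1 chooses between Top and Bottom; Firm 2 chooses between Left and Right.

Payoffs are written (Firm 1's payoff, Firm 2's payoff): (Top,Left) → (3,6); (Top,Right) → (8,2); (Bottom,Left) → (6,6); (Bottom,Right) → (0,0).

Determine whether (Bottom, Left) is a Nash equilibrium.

At (Bottom, Left), Firm 1 earns 6; switching to Top would give 3, so Firm 1 has no profitable deviation.
Firm 2 earns 6; switching to Right would give 0, so Firm 2 has no profitable deviation.
Neither player can gain by a unilateral deviation, so this profile is a Nash equilibrium.

Yes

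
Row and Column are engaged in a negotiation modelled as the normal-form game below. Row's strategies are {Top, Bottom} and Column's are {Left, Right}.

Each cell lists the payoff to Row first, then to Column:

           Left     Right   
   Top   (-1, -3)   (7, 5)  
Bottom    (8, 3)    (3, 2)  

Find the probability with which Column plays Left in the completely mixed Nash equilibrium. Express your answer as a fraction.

4/13

Let q be the probability that Column plays Left. In a completely mixed equilibrium, Row must be indifferent between Top and Bottom.
Row's expected payoff from Top is −q + 7(1−q); from Bottom it is 8q + 3(1−q).
Setting these equal: −8q + 7 = 5q + 3, so q = 4/13.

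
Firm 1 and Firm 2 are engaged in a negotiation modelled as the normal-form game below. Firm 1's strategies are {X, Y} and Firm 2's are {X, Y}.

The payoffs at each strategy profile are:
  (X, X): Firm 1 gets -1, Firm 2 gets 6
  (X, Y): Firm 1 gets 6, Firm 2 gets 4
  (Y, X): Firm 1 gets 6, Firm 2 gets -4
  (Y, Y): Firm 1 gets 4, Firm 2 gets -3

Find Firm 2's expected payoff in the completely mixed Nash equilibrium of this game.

First find x, the probability Firm 1 plays X, from Firm 2's indifference between X and Y: 6x − 4(1−x) = 4x − 3(1−x), giving x = 1/3.
Since Firm 2 is indifferent in equilibrium, Firm 2's expected payoff equals the payoff from either column against (1/3, 2/3). Using X: 6(1/3) − 4(2/3) = -2/3.

-2/3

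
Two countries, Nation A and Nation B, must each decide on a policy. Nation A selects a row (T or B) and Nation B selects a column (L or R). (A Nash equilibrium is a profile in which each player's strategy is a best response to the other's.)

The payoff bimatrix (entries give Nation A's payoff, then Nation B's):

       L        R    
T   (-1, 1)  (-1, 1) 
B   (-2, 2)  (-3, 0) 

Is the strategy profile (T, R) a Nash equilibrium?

Yes

At (T, R), Nation A earns -1; switching to B would give -3, so Nation A has no profitable deviation.
Nation B earns 1; switching to L would give 1, so Nation B has no profitable deviation.
Neither player can gain by a unilateral deviation, so this profile is a Nash equilibrium.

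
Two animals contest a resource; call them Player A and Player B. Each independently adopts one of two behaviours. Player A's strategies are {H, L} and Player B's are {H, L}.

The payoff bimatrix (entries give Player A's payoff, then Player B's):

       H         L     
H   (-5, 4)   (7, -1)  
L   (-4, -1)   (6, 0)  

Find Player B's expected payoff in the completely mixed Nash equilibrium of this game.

-1/6

First find p, the probability Player A plays H, from Player B's indifference between H and L: 4p − (1−p) = −p, giving p = 1/6.
Since Player B is indifferent in equilibrium, Player B's expected payoff equals the payoff from either column against (1/6, 5/6). Using H: 4(1/6) − (5/6) = -1/6.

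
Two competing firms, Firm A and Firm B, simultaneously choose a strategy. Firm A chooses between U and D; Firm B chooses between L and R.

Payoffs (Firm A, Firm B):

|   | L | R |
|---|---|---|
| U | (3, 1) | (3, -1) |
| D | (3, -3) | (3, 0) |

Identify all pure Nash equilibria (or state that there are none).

(U, L) and (D, R)

(U, L): Firm A gets 3 ≥ 3 from D, and Firm B gets 1 ≥ -1 from R — Nash equilibrium.
(U, R): Firm B prefers L (1 > -1) — not an equilibrium.
(D, L): Firm B prefers R (0 > -3) — not an equilibrium.
(D, R): Firm A gets 3 ≥ 3 from U, and Firm B gets 0 ≥ -3 from L — Nash equilibrium.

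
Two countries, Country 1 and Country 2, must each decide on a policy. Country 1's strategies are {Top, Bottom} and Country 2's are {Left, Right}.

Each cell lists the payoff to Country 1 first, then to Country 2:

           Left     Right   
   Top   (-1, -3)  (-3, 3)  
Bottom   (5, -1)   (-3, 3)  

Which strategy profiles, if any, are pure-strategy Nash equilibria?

(Top, Left): Country 1 prefers Bottom (5 > -1); Country 2 prefers Right (3 > -3) — not an equilibrium.
(Top, Right): Country 1 gets -3 ≥ -3 from Bottom, and Country 2 gets 3 ≥ -3 from Left — Nash equilibrium.
(Bottom, Left): Country 2 prefers Right (3 > -1) — not an equilibrium.
(Bottom, Right): Country 1 gets -3 ≥ -3 from Top, and Country 2 gets 3 ≥ -1 from Left — Nash equilibrium.

(Top, Right) and (Bottom, Right)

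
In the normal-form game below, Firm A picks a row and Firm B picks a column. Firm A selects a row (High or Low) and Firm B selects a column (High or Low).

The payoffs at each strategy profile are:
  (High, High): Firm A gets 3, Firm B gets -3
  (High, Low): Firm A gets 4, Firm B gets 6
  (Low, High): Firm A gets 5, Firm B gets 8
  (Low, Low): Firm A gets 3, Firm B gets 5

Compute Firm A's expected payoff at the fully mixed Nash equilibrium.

11/3

First find y, the probability Firm B plays High, from Firm A's indifference between High and Low: 3y + 4(1−y) = 5y + 3(1−y), giving y = 1/3.
Since Firm A is indifferent in equilibrium, Firm A's expected payoff equals the payoff from either row against (1/3, 2/3). Using High: 3(1/3) + 4(2/3) = 11/3.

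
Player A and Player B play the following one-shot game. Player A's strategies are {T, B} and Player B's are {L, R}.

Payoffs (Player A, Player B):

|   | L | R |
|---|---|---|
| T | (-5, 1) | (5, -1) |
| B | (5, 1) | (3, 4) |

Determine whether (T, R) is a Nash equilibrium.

At (T, R), Player A earns 5; switching to B would give 3, so Player A has no profitable deviation.
Player B earns -1; switching to L would give 1, so Player B would deviate.
Since at least one player can profitably deviate, this is not a Nash equilibrium.

No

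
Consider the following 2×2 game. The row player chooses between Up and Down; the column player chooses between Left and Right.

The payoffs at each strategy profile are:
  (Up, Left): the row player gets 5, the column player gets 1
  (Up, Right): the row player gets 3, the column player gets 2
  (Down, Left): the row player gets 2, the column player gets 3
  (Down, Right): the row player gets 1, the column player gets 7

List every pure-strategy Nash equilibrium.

(Up, Right)

(Up, Left): the column player prefers Right (2 > 1) — not an equilibrium.
(Up, Right): the row player gets 3 ≥ 1 from Down, and the column player gets 2 ≥ 1 from Left — Nash equilibrium.
(Down, Left): the row player prefers Up (5 > 2); the column player prefers Right (7 > 3) — not an equilibrium.
(Down, Right): the row player prefers Up (3 > 1) — not an equilibrium.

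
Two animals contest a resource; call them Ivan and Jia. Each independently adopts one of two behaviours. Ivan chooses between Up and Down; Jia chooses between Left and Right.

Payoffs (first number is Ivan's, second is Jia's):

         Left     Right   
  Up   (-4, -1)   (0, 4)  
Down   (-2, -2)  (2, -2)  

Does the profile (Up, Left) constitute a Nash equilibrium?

At (Up, Left), Ivan earns -4; switching to Down would give -2, so Ivan would deviate.
Jia earns -1; switching to Right would give 4, so Jia would deviate.
Since at least one player can profitably deviate, this is not a Nash equilibrium.

No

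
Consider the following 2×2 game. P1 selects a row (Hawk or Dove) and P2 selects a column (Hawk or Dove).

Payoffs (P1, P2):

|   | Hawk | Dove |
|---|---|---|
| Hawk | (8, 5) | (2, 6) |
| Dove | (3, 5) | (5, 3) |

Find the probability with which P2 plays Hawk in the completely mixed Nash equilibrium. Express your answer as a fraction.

Let c be the probability that P2 plays Hawk. In a completely mixed equilibrium, P1 must be indifferent between Hawk and Dove.
P1's expected payoff from Hawk is 8c + 2(1−c); from Dove it is 3c + 5(1−c).
Setting these equal: 6c + 2 = −2c + 5, so c = 3/8.

3/8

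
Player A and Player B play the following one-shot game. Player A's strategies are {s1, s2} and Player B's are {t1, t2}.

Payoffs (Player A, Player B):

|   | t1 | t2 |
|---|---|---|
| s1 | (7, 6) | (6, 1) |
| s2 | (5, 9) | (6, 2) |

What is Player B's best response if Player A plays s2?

t1

Against s2, Player B earns 9 from t1 and 2 from t2.
So t1 is the best response.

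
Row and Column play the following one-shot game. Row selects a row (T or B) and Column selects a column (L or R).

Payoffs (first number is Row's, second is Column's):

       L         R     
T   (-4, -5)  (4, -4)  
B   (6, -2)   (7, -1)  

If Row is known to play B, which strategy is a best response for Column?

Against B, Column earns -2 from L and -1 from R.
So R is the best response.

R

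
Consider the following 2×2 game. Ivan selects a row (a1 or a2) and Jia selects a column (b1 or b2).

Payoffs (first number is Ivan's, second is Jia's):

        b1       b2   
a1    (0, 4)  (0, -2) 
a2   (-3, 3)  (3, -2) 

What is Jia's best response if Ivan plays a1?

Against a1, Jia earns 4 from b1 and -2 from b2.
So b1 is the best response.

b1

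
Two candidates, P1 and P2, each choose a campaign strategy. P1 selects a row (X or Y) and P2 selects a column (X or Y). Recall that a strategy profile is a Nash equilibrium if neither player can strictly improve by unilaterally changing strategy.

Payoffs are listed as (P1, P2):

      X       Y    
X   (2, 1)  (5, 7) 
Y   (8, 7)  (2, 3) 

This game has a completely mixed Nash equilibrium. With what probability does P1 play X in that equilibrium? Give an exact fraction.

2/5

Let x be the probability that P1 plays X. In a completely mixed equilibrium, P2 must be indifferent between X and Y.
P2's expected payoff from X is x + 7(1−x); from Y it is 7x + 3(1−x).
Setting these equal: −6x + 7 = 4x + 3, so x = 2/5.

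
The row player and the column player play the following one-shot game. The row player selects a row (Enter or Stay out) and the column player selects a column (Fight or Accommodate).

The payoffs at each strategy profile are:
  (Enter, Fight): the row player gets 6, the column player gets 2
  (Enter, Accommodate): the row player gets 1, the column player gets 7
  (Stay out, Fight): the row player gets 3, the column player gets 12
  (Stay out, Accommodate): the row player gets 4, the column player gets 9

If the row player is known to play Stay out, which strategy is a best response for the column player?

Fight

Against Stay out, the column player earns 12 from Fight and 9 from Accommodate.
So Fight is the best response.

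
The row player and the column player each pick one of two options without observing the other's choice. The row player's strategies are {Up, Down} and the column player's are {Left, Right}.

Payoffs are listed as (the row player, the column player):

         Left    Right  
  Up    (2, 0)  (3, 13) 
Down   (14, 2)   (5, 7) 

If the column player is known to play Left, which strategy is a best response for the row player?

Against Left, the row player earns 2 from Up and 14 from Down.
So Down is the best response.

Down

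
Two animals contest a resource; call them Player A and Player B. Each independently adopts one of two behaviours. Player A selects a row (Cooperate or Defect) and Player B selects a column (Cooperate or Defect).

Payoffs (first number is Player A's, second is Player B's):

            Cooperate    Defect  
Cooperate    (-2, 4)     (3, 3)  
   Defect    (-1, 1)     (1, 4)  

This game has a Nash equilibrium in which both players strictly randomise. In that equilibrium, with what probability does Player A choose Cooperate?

3/4

Let p be the probability that Player A plays Cooperate. In a completely mixed equilibrium, Player B must be indifferent between Cooperate and Defect.
Player B's expected payoff from Cooperate is 4p + (1−p); from Defect it is 3p + 4(1−p).
Setting these equal: 3p + 1 = −p + 4, so p = 3/4.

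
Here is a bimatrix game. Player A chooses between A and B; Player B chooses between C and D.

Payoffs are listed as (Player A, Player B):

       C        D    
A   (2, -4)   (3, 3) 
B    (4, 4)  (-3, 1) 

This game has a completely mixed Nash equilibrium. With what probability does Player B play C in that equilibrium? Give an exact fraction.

Let c be the probability that Player B plays C. In a completely mixed equilibrium, Player A must be indifferent between A and B.
Player A's expected payoff from A is 2c + 3(1−c); from B it is 4c − 3(1−c).
Setting these equal: −c + 3 = 7c − 3, so c = 3/4.

3/4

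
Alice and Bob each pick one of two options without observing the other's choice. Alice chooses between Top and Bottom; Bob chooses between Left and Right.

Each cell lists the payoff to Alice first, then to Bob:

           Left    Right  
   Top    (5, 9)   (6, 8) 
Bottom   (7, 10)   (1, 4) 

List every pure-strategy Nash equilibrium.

(Top, Left): Alice prefers Bottom (7 > 5) — not an equilibrium.
(Top, Right): Bob prefers Left (9 > 8) — not an equilibrium.
(Bottom, Left): Alice gets 7 ≥ 5 from Top, and Bob gets 10 ≥ 4 from Right — Nash equilibrium.
(Bottom, Right): Alice prefers Top (6 > 1); Bob prefers Left (10 > 4) — not an equilibrium.

(Bottom, Left)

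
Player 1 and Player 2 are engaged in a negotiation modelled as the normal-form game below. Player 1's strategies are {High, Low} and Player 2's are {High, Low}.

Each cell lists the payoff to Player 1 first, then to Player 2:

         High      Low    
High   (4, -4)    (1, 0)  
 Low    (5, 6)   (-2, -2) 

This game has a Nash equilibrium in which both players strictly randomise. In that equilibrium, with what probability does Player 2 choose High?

3/4

Let c be the probability that Player 2 plays High. In a completely mixed equilibrium, Player 1 must be indifferent between High and Low.
Player 1's expected payoff from High is 4c + (1−c); from Low it is 5c − 2(1−c).
Setting these equal: 3c + 1 = 7c − 2, so c = 3/4.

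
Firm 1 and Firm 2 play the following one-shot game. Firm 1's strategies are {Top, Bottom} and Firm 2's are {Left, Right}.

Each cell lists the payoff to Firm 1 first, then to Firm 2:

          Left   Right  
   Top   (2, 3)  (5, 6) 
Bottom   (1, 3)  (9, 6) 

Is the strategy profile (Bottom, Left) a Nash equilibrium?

At (Bottom, Left), Firm 1 earns 1; switching to Top would give 2, so Firm 1 would deviate.
Firm 2 earns 3; switching to Right would give 6, so Firm 2 would deviate.
Since at least one player can profitably deviate, this is not a Nash equilibrium.

No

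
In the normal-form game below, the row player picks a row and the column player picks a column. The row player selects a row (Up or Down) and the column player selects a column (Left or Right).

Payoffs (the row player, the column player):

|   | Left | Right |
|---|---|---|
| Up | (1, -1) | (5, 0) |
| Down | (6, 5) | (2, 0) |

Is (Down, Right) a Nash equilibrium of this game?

No

At (Down, Right), the row player earns 2; switching to Up would give 5, so the row player would deviate.
The column player earns 0; switching to Left would give 5, so the column player would deviate.
Since at least one player can profitably deviate, this is not a Nash equilibrium.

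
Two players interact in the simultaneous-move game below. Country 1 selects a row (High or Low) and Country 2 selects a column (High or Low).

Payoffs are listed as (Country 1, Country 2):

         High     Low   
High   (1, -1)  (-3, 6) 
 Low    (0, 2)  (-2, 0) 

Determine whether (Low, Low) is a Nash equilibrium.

At (Low, Low), Country 1 earns -2; switching to High would give -3, so Country 1 has no profitable deviation.
Country 2 earns 0; switching to High would give 2, so Country 2 would deviate.
Since at least one player can profitably deviate, this is not a Nash equilibrium.

No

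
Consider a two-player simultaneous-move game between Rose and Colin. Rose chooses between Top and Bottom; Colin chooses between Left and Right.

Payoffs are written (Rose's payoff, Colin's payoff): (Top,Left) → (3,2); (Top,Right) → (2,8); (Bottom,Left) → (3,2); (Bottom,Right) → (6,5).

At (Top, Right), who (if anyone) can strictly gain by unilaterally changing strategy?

Rose at (Top, Right) earns 2; deviating to Bottom yields 6 — a strict improvement.
Colin earns 8; deviating to Left yields 2 — not better.
Only Rose has a strictly profitable deviation.

Rose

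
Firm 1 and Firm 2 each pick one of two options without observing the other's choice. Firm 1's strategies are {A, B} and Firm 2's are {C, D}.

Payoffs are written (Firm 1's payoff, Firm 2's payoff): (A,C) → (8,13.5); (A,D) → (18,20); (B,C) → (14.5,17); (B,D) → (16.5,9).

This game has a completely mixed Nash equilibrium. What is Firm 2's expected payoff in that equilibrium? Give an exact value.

First find x, the probability Firm 1 plays A, from Firm 2's indifference between C and D: 13.5x + 17(1−x) = 20x + 9(1−x), giving x = 16/29.
Since Firm 2 is indifferent in equilibrium, Firm 2's expected payoff equals the payoff from either column against (16/29, 13/29). Using C: 13.5(16/29) + 17(13/29) = 437/29.

437/29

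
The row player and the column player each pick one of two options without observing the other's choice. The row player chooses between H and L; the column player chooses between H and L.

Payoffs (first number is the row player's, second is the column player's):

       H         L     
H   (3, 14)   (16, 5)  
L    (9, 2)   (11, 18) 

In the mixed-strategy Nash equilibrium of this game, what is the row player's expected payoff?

111/11

First find y, the probability the column player plays H, from the row player's indifference between H and L: 3y + 16(1−y) = 9y + 11(1−y), giving y = 5/11.
Since the row player is indifferent in equilibrium, the row player's expected payoff equals the payoff from either row against (5/11, 6/11). Using H: 3(5/11) + 16(6/11) = 111/11.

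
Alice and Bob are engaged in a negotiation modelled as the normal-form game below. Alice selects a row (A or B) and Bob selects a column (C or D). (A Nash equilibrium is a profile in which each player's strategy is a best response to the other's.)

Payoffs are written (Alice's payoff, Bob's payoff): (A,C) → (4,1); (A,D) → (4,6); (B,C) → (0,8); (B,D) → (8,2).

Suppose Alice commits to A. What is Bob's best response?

D

Against A, Bob earns 1 from C and 6 from D.
So D is the best response.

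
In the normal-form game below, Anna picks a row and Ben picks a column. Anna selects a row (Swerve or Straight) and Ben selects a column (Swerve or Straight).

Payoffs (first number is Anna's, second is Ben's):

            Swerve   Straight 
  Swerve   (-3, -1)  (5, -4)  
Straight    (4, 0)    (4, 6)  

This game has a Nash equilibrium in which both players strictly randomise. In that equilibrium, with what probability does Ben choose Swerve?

Let q be the probability that Ben plays Swerve. In a completely mixed equilibrium, Anna must be indifferent between Swerve and Straight.
Anna's expected payoff from Swerve is −3q + 5(1−q); from Straight it is 4q + 4(1−q).
Setting these equal: −8q + 5 = 4, so q = 1/8.

1/8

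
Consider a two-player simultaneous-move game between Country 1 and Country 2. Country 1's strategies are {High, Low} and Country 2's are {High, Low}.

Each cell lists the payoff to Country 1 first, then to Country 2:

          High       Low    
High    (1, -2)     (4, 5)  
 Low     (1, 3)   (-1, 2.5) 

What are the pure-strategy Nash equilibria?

(High, High): Country 2 prefers Low (5 > -2) — not an equilibrium.
(High, Low): Country 1 gets 4 ≥ -1 from Low, and Country 2 gets 5 ≥ -2 from High — Nash equilibrium.
(Low, High): Country 1 gets 1 ≥ 1 from High, and Country 2 gets 3 ≥ 2.5 from Low — Nash equilibrium.
(Low, Low): Country 1 prefers High (4 > -1); Country 2 prefers High (3 > 2.5) — not an equilibrium.

(High, Low) and (Low, High)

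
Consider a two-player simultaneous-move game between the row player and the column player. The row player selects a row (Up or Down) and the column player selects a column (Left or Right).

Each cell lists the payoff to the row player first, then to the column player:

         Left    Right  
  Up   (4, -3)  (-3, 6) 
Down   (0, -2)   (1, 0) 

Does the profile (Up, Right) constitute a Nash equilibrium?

At (Up, Right), the row player earns -3; switching to Down would give 1, so the row player would deviate.
The column player earns 6; switching to Left would give -3, so the column player has no profitable deviation.
Since at least one player can profitably deviate, this is not a Nash equilibrium.

No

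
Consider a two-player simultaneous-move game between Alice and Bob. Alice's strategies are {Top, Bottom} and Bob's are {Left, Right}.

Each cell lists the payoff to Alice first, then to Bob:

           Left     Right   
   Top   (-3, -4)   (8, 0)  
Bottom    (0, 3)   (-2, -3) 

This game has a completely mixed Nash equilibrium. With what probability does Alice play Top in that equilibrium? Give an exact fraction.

Let x be the probability that Alice plays Top. In a completely mixed equilibrium, Bob must be indifferent between Left and Right.
Bob's expected payoff from Left is −4x + 3(1−x); from Right it is −3(1−x).
Setting these equal: −7x + 3 = 3x − 3, so x = 3/5.

3/5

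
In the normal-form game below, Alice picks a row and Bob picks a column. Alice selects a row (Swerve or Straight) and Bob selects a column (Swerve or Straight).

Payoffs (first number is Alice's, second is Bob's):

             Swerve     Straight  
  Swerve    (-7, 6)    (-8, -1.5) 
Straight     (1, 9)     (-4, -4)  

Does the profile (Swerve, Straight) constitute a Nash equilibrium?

No

At (Swerve, Straight), Alice earns -8; switching to Straight would give -4, so Alice would deviate.
Bob earns -1.5; switching to Swerve would give 6, so Bob would deviate.
Since at least one player can profitably deviate, this is not a Nash equilibrium.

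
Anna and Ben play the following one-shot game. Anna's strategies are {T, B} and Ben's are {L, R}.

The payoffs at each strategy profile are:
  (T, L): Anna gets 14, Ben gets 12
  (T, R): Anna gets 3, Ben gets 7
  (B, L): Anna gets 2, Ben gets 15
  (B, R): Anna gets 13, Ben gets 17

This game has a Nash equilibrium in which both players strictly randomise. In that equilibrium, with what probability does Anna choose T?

2/7

Let p be the probability that Anna plays T. In a completely mixed equilibrium, Ben must be indifferent between L and R.
Ben's expected payoff from L is 12p + 15(1−p); from R it is 7p + 17(1−p).
Setting these equal: −3p + 15 = −10p + 17, so p = 2/7.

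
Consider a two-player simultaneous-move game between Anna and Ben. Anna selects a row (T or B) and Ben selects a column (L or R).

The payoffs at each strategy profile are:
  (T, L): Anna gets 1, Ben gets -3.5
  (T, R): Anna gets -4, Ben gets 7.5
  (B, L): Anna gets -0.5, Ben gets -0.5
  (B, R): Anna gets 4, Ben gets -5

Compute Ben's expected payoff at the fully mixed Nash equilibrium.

-85/62

First find x, the probability Anna plays T, from Ben's indifference between L and R: −3.5x − 0.5(1−x) = 7.5x − 5(1−x), giving x = 9/31.
Since Ben is indifferent in equilibrium, Ben's expected payoff equals the payoff from either column against (9/31, 22/31). Using L: −3.5(9/31) − 0.5(22/31) = -85/62.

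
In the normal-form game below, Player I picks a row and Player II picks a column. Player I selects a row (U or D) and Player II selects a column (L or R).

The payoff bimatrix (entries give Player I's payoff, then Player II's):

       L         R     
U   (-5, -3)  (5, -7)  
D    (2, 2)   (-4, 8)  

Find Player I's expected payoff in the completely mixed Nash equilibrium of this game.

-5/8

First find y, the probability Player II plays L, from Player I's indifference between U and D: −5y + 5(1−y) = 2y − 4(1−y), giving y = 9/16.
Since Player I is indifferent in equilibrium, Player I's expected payoff equals the payoff from either row against (9/16, 7/16). Using U: −5(9/16) + 5(7/16) = -5/8.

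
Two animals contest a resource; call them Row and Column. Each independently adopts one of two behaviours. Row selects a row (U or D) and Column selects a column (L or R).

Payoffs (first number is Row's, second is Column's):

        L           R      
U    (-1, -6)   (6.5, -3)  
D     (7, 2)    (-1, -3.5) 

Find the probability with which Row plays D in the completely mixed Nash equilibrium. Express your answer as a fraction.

Let p be the probability that Row plays U. In a completely mixed equilibrium, Column must be indifferent between L and R.
Column's expected payoff from L is −6p + 2(1−p); from R it is −3p − 3.5(1−p).
Setting these equal: −8p + 2 = 0.5p − 3.5, so p = 11/17.
Therefore Row plays D with probability 1 − 11/17 = 6/17.

6/17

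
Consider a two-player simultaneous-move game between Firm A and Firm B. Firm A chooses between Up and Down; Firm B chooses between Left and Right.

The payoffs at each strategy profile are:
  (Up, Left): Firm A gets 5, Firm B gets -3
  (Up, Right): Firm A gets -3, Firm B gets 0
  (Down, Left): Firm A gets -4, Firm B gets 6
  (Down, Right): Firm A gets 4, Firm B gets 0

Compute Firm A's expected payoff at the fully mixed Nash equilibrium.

1/2

First find y, the probability Firm B plays Left, from Firm A's indifference between Up and Down: 5y − 3(1−y) = −4y + 4(1−y), giving y = 7/16.
Since Firm A is indifferent in equilibrium, Firm A's expected payoff equals the payoff from either row against (7/16, 9/16). Using Up: 5(7/16) − 3(9/16) = 1/2.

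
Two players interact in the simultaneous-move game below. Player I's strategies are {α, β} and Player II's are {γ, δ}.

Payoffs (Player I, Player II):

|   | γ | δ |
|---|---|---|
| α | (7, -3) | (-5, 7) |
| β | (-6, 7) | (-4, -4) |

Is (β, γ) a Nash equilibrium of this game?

No

At (β, γ), Player I earns -6; switching to α would give 7, so Player I would deviate.
Player II earns 7; switching to δ would give -4, so Player II has no profitable deviation.
Since at least one player can profitably deviate, this is not a Nash equilibrium.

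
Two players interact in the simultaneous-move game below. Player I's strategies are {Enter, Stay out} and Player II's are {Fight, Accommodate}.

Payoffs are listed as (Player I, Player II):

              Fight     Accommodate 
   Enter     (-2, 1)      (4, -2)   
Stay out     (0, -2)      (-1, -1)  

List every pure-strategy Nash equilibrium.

(Enter, Fight): Player I prefers Stay out (0 > -2) — not an equilibrium.
(Enter, Accommodate): Player II prefers Fight (1 > -2) — not an equilibrium.
(Stay out, Fight): Player II prefers Accommodate (-1 > -2) — not an equilibrium.
(Stay out, Accommodate): Player I prefers Enter (4 > -1) — not an equilibrium.

none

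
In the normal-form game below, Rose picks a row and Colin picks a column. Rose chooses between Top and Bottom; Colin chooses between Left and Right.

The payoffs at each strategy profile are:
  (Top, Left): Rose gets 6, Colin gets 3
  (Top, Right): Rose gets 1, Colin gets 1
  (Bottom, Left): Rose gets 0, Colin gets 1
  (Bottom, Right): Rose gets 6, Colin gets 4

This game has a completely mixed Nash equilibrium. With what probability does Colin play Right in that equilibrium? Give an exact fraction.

Let y be the probability that Colin plays Left. In a completely mixed equilibrium, Rose must be indifferent between Top and Bottom.
Rose's expected payoff from Top is 6y + (1−y); from Bottom it is 6(1−y).
Setting these equal: 5y + 1 = −6y + 6, so y = 5/11.
Therefore Colin plays Right with probability 1 − 5/11 = 6/11.

6/11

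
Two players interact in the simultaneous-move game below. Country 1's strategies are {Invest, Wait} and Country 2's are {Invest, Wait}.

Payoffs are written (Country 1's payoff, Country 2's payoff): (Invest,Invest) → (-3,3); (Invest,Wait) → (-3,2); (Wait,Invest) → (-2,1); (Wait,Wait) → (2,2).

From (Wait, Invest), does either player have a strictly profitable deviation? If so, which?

Country 2

Country 1 at (Wait, Invest) earns -2; deviating to Invest yields -3 — not better.
Country 2 earns 1; deviating to Wait yields 2 — a strict improvement.
Only Country 2 has a strictly profitable deviation.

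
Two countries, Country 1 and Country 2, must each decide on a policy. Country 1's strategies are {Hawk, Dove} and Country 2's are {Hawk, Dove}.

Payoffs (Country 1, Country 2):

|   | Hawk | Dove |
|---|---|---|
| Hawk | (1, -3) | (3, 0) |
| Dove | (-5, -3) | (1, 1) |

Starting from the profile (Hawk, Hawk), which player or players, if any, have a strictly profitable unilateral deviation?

Country 1 at (Hawk, Hawk) earns 1; deviating to Dove yields -5 — not better.
Country 2 earns -3; deviating to Dove yields 0 — a strict improvement.
Only Country 2 has a strictly profitable deviation.

Country 2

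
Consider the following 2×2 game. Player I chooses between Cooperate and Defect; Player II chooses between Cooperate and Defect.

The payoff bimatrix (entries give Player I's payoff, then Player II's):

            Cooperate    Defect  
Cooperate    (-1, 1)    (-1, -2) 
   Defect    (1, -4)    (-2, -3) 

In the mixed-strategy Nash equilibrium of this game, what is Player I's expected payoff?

First find q, the probability Player II plays Cooperate, from Player I's indifference between Cooperate and Defect: −q − (1−q) = q − 2(1−q), giving q = 1/3.
Since Player I is indifferent in equilibrium, Player I's expected payoff equals the payoff from either row against (1/3, 2/3). Using Cooperate: −(1/3) − (2/3) = -1.

-1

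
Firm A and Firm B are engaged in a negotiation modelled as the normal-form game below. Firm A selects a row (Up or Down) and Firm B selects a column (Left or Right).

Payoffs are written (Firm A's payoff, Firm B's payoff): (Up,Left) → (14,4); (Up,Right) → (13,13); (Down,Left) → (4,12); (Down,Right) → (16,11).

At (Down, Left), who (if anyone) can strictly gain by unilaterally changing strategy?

Firm A at (Down, Left) earns 4; deviating to Up yields 14 — a strict improvement.
Firm B earns 12; deviating to Right yields 11 — not better.
Only Firm A has a strictly profitable deviation.

Firm A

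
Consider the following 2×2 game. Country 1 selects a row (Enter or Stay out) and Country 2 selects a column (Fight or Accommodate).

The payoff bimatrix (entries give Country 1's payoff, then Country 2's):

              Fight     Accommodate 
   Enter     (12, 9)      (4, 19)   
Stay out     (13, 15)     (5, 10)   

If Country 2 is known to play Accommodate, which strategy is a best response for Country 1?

Stay out

Against Accommodate, Country 1 earns 4 from Enter and 5 from Stay out.
So Stay out is the best response.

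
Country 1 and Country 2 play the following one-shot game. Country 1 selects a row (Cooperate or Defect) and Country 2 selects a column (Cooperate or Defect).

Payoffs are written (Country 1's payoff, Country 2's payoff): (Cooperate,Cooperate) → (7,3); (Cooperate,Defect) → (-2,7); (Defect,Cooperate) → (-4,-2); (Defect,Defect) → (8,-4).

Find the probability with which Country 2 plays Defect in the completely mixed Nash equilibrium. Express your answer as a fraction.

Let q be the probability that Country 2 plays Cooperate. In a completely mixed equilibrium, Country 1 must be indifferent between Cooperate and Defect.
Country 1's expected payoff from Cooperate is 7q − 2(1−q); from Defect it is −4q + 8(1−q).
Setting these equal: 9q − 2 = −12q + 8, so q = 10/21.
Therefore Country 2 plays Defect with probability 1 − 10/21 = 11/21.

11/21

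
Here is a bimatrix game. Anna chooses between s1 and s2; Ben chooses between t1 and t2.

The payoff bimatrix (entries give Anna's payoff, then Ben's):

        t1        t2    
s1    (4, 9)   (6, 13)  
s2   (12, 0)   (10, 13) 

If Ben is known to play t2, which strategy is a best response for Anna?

s2

Against t2, Anna earns 6 from s1 and 10 from s2.
So s2 is the best response.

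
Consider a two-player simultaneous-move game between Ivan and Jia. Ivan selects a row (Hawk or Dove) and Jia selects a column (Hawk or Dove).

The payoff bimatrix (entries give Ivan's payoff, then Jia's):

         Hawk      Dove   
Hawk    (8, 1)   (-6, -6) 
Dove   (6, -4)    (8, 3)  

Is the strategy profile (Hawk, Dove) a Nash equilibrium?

No

At (Hawk, Dove), Ivan earns -6; switching to Dove would give 8, so Ivan would deviate.
Jia earns -6; switching to Hawk would give 1, so Jia would deviate.
Since at least one player can profitably deviate, this is not a Nash equilibrium.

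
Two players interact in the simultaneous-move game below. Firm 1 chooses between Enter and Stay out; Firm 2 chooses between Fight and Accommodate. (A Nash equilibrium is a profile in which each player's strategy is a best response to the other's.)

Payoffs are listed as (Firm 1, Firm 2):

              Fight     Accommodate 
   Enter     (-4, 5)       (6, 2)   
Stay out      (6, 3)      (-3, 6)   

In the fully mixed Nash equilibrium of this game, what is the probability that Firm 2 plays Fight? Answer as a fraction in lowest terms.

9/19

Let q be the probability that Firm 2 plays Fight. In a completely mixed equilibrium, Firm 1 must be indifferent between Enter and Stay out.
Firm 1's expected payoff from Enter is −4q + 6(1−q); from Stay out it is 6q − 3(1−q).
Setting these equal: −10q + 6 = 9q − 3, so q = 9/19.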